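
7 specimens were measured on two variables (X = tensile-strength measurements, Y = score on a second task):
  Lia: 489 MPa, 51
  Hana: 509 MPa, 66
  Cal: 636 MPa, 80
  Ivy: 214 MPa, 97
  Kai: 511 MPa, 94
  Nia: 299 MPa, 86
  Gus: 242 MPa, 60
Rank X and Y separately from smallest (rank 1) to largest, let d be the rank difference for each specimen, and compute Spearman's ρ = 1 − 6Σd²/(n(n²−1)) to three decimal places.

Ranks of variable 1: 4, 5, 7, 1, 6, 3, 2
Ranks of variable 2: 1, 3, 4, 7, 6, 5, 2
d = r₁ − r₂: 3, 2, 3, -6, 0, -2, 0
d²: 9, 4, 9, 36, 0, 4, 0; Σd² = 62
ρ = 1 − 6·62/(7·48) = 1 − 372/336 = -0.107

-0.107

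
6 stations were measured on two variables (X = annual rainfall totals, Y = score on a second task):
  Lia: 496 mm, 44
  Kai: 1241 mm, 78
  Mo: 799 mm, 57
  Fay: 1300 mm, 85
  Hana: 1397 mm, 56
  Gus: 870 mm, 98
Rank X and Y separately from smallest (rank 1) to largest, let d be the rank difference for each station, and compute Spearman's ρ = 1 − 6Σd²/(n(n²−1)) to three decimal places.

Ranks of variable 1: 1, 4, 2, 5, 6, 3
Ranks of variable 2: 1, 4, 3, 5, 2, 6
d = r₁ − r₂: 0, 0, -1, 0, 4, -3
d²: 0, 0, 1, 0, 16, 9; Σd² = 26
ρ = 1 − 6·26/(6·35) = 1 − 156/210 = 0.257

0.257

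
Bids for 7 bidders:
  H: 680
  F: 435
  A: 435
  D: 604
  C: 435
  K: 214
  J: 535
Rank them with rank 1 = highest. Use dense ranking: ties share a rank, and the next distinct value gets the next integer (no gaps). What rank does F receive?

Sorted (descending): 680, 604, 535, 435, 435, 435, 214
The 3 values of 435 share dense rank 4.
Remaining distinct values take the next consecutive integers.
F has value 435 → rank 4.

4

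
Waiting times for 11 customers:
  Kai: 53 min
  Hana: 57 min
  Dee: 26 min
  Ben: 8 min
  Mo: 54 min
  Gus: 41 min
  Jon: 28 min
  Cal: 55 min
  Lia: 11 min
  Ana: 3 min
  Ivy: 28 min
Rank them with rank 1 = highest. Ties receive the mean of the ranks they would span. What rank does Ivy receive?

Sorted (descending): 57, 55, 54, 53, 41, 28, 28, 26, 11, 8, 3
The 2 values of 28 occupy positions 6–7 → average rank (6+7)/2 = 6.5.
Ivy has value 28 min → rank 6.5.

6.5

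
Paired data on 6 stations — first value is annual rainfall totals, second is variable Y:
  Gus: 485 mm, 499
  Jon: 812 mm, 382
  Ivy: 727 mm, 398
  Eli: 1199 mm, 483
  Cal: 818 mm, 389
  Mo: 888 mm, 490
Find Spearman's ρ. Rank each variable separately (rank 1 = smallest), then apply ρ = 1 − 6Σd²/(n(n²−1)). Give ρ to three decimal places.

-0.086

Ranks of variable 1: 1, 3, 2, 6, 4, 5
Ranks of variable 2: 6, 1, 3, 4, 2, 5
d = r₁ − r₂: -5, 2, -1, 2, 2, 0
d²: 25, 4, 1, 4, 4, 0; Σd² = 38
ρ = 1 − 6·38/(6·35) = 1 − 228/210 = -0.086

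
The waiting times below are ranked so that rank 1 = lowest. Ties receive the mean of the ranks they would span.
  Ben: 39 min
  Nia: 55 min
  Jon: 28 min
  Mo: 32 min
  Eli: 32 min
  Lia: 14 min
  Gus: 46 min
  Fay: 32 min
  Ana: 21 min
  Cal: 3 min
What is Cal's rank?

Sorted (ascending): 3, 14, 21, 28, 32, 32, 32, 39, 46, 55
The 3 values of 32 occupy positions 5–7 → average rank 6.
Cal has value 3 min → rank 1.

1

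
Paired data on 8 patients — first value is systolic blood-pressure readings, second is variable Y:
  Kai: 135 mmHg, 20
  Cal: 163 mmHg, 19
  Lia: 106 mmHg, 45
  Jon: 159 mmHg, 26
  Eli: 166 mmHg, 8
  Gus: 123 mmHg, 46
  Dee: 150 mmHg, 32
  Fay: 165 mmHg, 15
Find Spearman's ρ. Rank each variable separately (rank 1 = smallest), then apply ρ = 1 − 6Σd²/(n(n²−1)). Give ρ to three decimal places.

-0.905

Ranks of variable 1: 3, 6, 1, 5, 8, 2, 4, 7
Ranks of variable 2: 4, 3, 7, 5, 1, 8, 6, 2
d = r₁ − r₂: -1, 3, -6, 0, 7, -6, -2, 5
d²: 1, 9, 36, 0, 49, 36, 4, 25; Σd² = 160
ρ = 1 − 6·160/(8·63) = 1 − 960/504 = -0.905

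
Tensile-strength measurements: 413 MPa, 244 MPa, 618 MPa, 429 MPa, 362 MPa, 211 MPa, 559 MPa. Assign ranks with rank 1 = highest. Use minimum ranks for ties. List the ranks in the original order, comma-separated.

4, 6, 1, 3, 5, 7, 2

Sorted (descending): 618, 559, 429, 413, 362, 244, 211
No ties — each value takes its position as its rank.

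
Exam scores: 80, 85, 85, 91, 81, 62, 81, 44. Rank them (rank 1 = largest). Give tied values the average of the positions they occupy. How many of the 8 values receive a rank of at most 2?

1

Sorted (descending): 91, 85, 85, 81, 81, 80, 62, 44
The 2 values of 85 occupy positions 2–3 → average rank (2+3)/2 = 2.5.
The 2 values of 81 occupy positions 4–5 → average rank (4+5)/2 = 4.5.
Ranks ≤ 2: {1} → 1 value.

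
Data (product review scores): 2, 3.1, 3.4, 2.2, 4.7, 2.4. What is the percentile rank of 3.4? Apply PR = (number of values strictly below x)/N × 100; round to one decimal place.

N = 6.
Strictly below 3.4: 4. Equal to 3.4: 1.
PR = 4/6 × 100 = 66.7

66.7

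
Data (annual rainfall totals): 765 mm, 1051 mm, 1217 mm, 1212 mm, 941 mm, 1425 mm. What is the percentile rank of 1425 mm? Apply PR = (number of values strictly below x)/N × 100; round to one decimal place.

83.3

N = 6.
Strictly below 1425: 5. Equal to 1425: 1.
PR = 5/6 × 100 = 83.3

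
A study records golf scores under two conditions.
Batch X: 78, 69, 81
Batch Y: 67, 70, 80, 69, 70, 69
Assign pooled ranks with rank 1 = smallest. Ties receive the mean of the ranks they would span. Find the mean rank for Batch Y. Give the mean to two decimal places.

4.33

Sorted (ascending): 67, 69, 69, 69, 70, 70, 78, 80, 81
The 3 values of 69 occupy positions 2–4 → average rank 3.
The 2 values of 70 occupy positions 5–6 → average rank (5+6)/2 = 5.5.
Batch Y values → pooled ranks: 67→1, 70→5.5, 80→8, 69→3, 70→5.5, 69→3
Mean rank = (1 + 5.5 + 8 + 3 + 5.5 + 3) / 6 = 4.33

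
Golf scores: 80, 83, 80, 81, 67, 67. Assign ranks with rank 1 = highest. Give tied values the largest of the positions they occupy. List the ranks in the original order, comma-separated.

Sorted (descending): 83, 81, 80, 80, 67, 67
The 2 values of 80 occupy positions 3–4 → each gets rank 4.
The 2 values of 67 occupy positions 5–6 → each gets rank 6.

4, 1, 4, 2, 6, 6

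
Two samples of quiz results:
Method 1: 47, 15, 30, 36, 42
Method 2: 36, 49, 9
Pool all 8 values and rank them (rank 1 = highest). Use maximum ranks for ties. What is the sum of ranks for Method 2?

14

Sorted (descending): 49, 47, 42, 36, 36, 30, 15, 9
The 2 values of 36 occupy positions 4–5 → each gets rank 5.
Method 2 values → pooled ranks: 36→5, 49→1, 9→8
Rank sum = 5 + 1 + 8 = 14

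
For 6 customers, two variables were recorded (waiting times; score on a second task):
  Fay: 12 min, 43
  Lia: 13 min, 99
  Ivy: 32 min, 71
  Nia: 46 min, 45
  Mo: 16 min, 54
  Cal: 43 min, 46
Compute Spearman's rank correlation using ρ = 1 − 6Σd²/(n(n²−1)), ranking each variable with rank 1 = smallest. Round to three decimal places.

-0.086

Ranks of variable 1: 1, 2, 4, 6, 3, 5
Ranks of variable 2: 1, 6, 5, 2, 4, 3
d = r₁ − r₂: 0, -4, -1, 4, -1, 2
d²: 0, 16, 1, 16, 1, 4; Σd² = 38
ρ = 1 − 6·38/(6·35) = 1 − 228/210 = -0.086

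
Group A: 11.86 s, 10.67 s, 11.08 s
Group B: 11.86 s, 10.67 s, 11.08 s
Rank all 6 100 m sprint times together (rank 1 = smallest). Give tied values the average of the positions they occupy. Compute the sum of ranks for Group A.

Sorted (ascending): 10.67, 10.67, 11.08, 11.08, 11.86, 11.86
The 2 values of 10.67 occupy positions 1–2 → average rank (1+2)/2 = 1.5.
The 2 values of 11.08 occupy positions 3–4 → average rank (3+4)/2 = 3.5.
The 2 values of 11.86 occupy positions 5–6 → average rank (5+6)/2 = 5.5.
Group A values → pooled ranks: 11.86→5.5, 10.67→1.5, 11.08→3.5
Rank sum = 5.5 + 1.5 + 3.5 = 10.5

10.5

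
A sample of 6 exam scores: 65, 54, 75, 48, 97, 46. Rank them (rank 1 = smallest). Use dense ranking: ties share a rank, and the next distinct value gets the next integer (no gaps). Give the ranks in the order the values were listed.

4, 3, 5, 2, 6, 1

Sorted (ascending): 46, 48, 54, 65, 75, 97
No ties — each value takes its position as its rank.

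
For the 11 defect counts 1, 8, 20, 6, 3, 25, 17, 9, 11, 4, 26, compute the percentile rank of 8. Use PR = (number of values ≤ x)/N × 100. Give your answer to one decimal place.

45.5

N = 11.
Strictly below 8: 4. Equal to 8: 1.
PR = 5/11 × 100 = 45.5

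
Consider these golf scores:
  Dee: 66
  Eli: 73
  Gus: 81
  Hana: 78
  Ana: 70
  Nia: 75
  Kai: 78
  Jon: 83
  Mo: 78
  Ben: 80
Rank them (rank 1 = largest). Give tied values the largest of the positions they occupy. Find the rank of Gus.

2

Sorted (descending): 83, 81, 80, 78, 78, 78, 75, 73, 70, 66
The 3 values of 78 occupy positions 4–6 → each gets rank 6.
Gus has value 81 → rank 2.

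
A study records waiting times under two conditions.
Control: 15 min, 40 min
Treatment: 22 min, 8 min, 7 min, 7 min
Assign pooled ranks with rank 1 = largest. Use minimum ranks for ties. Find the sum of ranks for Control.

4

Sorted (descending): 40, 22, 15, 8, 7, 7
The 2 values of 7 occupy positions 5–6 → each gets rank 5.
Control values → pooled ranks: 15→3, 40→1
Rank sum = 3 + 1 = 4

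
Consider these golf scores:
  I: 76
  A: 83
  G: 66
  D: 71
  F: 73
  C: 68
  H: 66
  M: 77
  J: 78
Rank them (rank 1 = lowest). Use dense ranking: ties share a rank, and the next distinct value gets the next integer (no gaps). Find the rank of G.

1

Sorted (ascending): 66, 66, 68, 71, 73, 76, 77, 78, 83
The 2 values of 66 share dense rank 1.
Remaining distinct values take the next consecutive integers.
G has value 66 → rank 1.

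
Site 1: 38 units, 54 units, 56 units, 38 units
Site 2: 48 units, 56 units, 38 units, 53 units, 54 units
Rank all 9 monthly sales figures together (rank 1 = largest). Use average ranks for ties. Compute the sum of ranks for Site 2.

Sorted (descending): 56, 56, 54, 54, 53, 48, 38, 38, 38
The 2 values of 56 occupy positions 1–2 → average rank (1+2)/2 = 1.5.
The 2 values of 54 occupy positions 3–4 → average rank (3+4)/2 = 3.5.
The 3 values of 38 occupy positions 7–9 → average rank 8.
Site 2 values → pooled ranks: 48→6, 56→1.5, 38→8, 53→5, 54→3.5
Rank sum = 6 + 1.5 + 8 + 5 + 3.5 = 24

24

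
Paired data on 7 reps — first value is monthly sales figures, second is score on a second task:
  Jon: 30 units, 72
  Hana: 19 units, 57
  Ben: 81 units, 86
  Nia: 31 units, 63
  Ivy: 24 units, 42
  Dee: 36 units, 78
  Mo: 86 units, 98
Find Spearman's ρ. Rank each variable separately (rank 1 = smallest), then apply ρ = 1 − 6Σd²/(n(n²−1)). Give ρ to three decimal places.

Ranks of variable 1: 3, 1, 6, 4, 2, 5, 7
Ranks of variable 2: 4, 2, 6, 3, 1, 5, 7
d = r₁ − r₂: -1, -1, 0, 1, 1, 0, 0
d²: 1, 1, 0, 1, 1, 0, 0; Σd² = 4
ρ = 1 − 6·4/(7·48) = 1 − 24/336 = 0.929

0.929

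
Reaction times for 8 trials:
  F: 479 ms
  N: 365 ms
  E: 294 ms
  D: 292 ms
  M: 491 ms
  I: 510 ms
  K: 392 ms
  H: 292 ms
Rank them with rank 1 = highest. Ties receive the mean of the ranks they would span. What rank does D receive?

Sorted (descending): 510, 491, 479, 392, 365, 294, 292, 292
The 2 values of 292 occupy positions 7–8 → average rank (7+8)/2 = 7.5.
D has value 292 ms → rank 7.5.

7.5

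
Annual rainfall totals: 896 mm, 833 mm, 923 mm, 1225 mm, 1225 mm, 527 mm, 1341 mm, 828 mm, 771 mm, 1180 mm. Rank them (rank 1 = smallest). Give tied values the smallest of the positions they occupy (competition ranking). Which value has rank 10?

1341

Sorted (ascending): 527, 771, 828, 833, 896, 923, 1180, 1225, 1225, 1341
The 2 values of 1225 occupy positions 8–9 → each gets rank 8.
Rank 10 → value 1341.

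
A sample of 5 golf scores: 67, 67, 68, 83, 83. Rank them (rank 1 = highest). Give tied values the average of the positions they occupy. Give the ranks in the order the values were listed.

Sorted (descending): 83, 83, 68, 67, 67
The 2 values of 83 occupy positions 1–2 → average rank (1+2)/2 = 1.5.
The 2 values of 67 occupy positions 4–5 → average rank (4+5)/2 = 4.5.

4.5, 4.5, 3, 1.5, 1.5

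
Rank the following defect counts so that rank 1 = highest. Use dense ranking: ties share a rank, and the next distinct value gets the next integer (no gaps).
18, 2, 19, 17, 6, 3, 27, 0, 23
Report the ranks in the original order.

Sorted (descending): 27, 23, 19, 18, 17, 6, 3, 2, 0
No ties — each value takes its position as its rank.

4, 8, 3, 5, 6, 7, 1, 9, 2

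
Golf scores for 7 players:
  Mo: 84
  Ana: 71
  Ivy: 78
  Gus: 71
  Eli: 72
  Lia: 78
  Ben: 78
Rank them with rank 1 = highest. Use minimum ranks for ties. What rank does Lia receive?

Sorted (descending): 84, 78, 78, 78, 72, 71, 71
The 3 values of 78 occupy positions 2–4 → each gets rank 2.
The 2 values of 71 occupy positions 6–7 → each gets rank 6.
Lia has value 78 → rank 2.

2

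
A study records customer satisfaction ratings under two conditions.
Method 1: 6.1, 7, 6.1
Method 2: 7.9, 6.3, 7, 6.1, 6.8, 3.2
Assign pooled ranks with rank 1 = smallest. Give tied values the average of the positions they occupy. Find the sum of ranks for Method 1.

13.5

Sorted (ascending): 3.2, 6.1, 6.1, 6.1, 6.3, 6.8, 7, 7, 7.9
The 3 values of 6.1 occupy positions 2–4 → average rank 3.
The 2 values of 7 occupy positions 7–8 → average rank (7+8)/2 = 7.5.
Method 1 values → pooled ranks: 6.1→3, 7→7.5, 6.1→3
Rank sum = 3 + 7.5 + 3 = 13.5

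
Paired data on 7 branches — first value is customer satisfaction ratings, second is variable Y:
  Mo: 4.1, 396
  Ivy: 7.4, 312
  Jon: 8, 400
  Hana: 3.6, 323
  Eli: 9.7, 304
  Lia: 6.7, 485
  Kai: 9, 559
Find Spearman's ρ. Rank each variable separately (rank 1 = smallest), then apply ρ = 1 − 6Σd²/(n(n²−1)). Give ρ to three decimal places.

Ranks of variable 1: 2, 4, 5, 1, 7, 3, 6
Ranks of variable 2: 4, 2, 5, 3, 1, 6, 7
d = r₁ − r₂: -2, 2, 0, -2, 6, -3, -1
d²: 4, 4, 0, 4, 36, 9, 1; Σd² = 58
ρ = 1 − 6·58/(7·48) = 1 − 348/336 = -0.036

-0.036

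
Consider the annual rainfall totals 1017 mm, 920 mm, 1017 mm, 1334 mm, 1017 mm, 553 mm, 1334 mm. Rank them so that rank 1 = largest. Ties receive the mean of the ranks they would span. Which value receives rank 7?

553

Sorted (descending): 1334, 1334, 1017, 1017, 1017, 920, 553
The 2 values of 1334 occupy positions 1–2 → average rank (1+2)/2 = 1.5.
The 3 values of 1017 occupy positions 3–5 → average rank 4.
Rank 7 → value 553.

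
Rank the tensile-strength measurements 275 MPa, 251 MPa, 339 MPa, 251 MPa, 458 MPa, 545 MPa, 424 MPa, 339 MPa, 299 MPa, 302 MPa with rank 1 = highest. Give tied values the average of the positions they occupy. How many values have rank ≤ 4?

3

Sorted (descending): 545, 458, 424, 339, 339, 302, 299, 275, 251, 251
The 2 values of 339 occupy positions 4–5 → average rank (4+5)/2 = 4.5.
The 2 values of 251 occupy positions 9–10 → average rank (9+10)/2 = 9.5.
Ranks ≤ 4: {1, 2, 3} → 3 values.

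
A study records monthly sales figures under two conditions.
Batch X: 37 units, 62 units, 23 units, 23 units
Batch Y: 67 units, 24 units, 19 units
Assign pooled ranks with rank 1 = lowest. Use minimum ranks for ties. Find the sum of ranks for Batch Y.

Sorted (ascending): 19, 23, 23, 24, 37, 62, 67
The 2 values of 23 occupy positions 2–3 → each gets rank 2.
Batch Y values → pooled ranks: 67→7, 24→4, 19→1
Rank sum = 7 + 4 + 1 = 12

12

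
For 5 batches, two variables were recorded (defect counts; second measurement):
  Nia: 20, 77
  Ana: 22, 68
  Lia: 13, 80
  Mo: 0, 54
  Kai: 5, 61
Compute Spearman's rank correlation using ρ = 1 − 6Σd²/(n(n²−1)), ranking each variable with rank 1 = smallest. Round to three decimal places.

0.600

Ranks of variable 1: 4, 5, 3, 1, 2
Ranks of variable 2: 4, 3, 5, 1, 2
d = r₁ − r₂: 0, 2, -2, 0, 0
d²: 0, 4, 4, 0, 0; Σd² = 8
ρ = 1 − 6·8/(5·24) = 1 − 48/120 = 0.600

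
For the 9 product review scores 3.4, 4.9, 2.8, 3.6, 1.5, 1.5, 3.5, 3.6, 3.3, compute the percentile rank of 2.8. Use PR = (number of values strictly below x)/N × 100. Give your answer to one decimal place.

N = 9.
Strictly below 2.8: 2. Equal to 2.8: 1.
PR = 2/9 × 100 = 22.2

22.2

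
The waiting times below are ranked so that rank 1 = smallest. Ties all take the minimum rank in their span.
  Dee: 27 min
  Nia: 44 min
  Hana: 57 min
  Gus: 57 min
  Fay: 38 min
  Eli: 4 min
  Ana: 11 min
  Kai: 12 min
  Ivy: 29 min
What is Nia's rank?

Sorted (ascending): 4, 11, 12, 27, 29, 38, 44, 57, 57
The 2 values of 57 occupy positions 8–9 → each gets rank 8.
Nia has value 44 min → rank 7.

7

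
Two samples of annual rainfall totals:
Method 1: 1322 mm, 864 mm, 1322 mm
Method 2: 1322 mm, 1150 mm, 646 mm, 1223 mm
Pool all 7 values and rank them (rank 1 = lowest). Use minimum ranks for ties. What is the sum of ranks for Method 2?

Sorted (ascending): 646, 864, 1150, 1223, 1322, 1322, 1322
The 3 values of 1322 occupy positions 5–7 → each gets rank 5.
Method 2 values → pooled ranks: 1322→5, 1150→3, 646→1, 1223→4
Rank sum = 5 + 3 + 1 + 4 = 13

13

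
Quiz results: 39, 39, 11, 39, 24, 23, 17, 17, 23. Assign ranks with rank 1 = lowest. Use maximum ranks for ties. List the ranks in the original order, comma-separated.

9, 9, 1, 9, 6, 5, 3, 3, 5

Sorted (ascending): 11, 17, 17, 23, 23, 24, 39, 39, 39
The 2 values of 17 occupy positions 2–3 → each gets rank 3.
The 2 values of 23 occupy positions 4–5 → each gets rank 5.
The 3 values of 39 occupy positions 7–9 → each gets rank 9.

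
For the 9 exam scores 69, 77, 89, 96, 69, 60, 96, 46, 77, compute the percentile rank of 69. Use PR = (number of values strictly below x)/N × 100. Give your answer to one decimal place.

N = 9.
Strictly below 69: 2. Equal to 69: 2.
PR = 2/9 × 100 = 22.2

22.2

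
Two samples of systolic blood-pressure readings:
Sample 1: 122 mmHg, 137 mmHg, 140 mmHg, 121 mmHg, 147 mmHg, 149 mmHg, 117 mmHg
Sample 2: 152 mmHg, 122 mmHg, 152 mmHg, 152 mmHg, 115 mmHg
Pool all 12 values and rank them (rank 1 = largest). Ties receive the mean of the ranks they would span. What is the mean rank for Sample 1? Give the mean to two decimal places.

7.36

Sorted (descending): 152, 152, 152, 149, 147, 140, 137, 122, 122, 121, 117, 115
The 3 values of 152 occupy positions 1–3 → average rank 2.
The 2 values of 122 occupy positions 8–9 → average rank (8+9)/2 = 8.5.
Sample 1 values → pooled ranks: 122→8.5, 137→7, 140→6, 121→10, 147→5, 149→4, 117→11
Mean rank = (8.5 + 7 + 6 + 10 + 5 + 4 + 11) / 7 = 7.36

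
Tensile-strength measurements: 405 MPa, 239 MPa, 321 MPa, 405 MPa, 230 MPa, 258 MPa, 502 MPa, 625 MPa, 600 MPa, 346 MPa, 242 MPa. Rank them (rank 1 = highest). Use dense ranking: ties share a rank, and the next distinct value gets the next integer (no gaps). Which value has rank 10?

230

Sorted (descending): 625, 600, 502, 405, 405, 346, 321, 258, 242, 239, 230
The 2 values of 405 share dense rank 4.
Remaining distinct values take the next consecutive integers.
Rank 10 → value 230.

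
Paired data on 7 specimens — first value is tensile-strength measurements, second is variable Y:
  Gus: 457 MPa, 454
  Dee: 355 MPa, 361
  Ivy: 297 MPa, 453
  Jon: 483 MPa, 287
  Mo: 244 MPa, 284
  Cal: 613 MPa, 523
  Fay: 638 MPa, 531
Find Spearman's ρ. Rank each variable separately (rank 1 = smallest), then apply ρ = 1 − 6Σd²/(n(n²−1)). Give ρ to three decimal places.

Ranks of variable 1: 4, 3, 2, 5, 1, 6, 7
Ranks of variable 2: 5, 3, 4, 2, 1, 6, 7
d = r₁ − r₂: -1, 0, -2, 3, 0, 0, 0
d²: 1, 0, 4, 9, 0, 0, 0; Σd² = 14
ρ = 1 − 6·14/(7·48) = 1 − 84/336 = 0.750

0.750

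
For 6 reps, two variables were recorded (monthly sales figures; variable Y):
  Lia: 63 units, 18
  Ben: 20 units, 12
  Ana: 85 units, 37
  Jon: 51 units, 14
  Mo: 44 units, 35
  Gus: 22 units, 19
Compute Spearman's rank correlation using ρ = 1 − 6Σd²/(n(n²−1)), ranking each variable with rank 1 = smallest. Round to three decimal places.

Ranks of variable 1: 5, 1, 6, 4, 3, 2
Ranks of variable 2: 3, 1, 6, 2, 5, 4
d = r₁ − r₂: 2, 0, 0, 2, -2, -2
d²: 4, 0, 0, 4, 4, 4; Σd² = 16
ρ = 1 − 6·16/(6·35) = 1 − 96/210 = 0.543

0.543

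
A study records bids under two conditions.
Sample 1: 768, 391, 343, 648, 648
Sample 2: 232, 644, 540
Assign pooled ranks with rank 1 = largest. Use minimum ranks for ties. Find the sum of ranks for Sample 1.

Sorted (descending): 768, 648, 648, 644, 540, 391, 343, 232
The 2 values of 648 occupy positions 2–3 → each gets rank 2.
Sample 1 values → pooled ranks: 768→1, 391→6, 343→7, 648→2, 648→2
Rank sum = 1 + 6 + 7 + 2 + 2 = 18

18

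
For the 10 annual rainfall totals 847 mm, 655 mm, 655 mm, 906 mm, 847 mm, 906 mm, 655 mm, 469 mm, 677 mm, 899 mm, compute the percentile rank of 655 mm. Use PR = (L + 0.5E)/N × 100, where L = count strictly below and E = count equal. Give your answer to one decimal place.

N = 10.
Strictly below 655: 1. Equal to 655: 3.
PR = (1 + 0.5·3)/10 × 100 = 25.0

25.0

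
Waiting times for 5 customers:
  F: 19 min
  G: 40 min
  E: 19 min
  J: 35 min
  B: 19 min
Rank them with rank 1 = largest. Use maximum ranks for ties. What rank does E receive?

Sorted (descending): 40, 35, 19, 19, 19
The 3 values of 19 occupy positions 3–5 → each gets rank 5.
E has value 19 min → rank 5.

5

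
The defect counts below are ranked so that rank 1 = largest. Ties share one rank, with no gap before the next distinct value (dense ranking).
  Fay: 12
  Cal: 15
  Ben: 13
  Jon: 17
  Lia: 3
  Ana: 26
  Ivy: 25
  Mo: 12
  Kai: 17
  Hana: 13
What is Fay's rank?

Sorted (descending): 26, 25, 17, 17, 15, 13, 13, 12, 12, 3
The 2 values of 17 share dense rank 3.
The 2 values of 13 share dense rank 5.
The 2 values of 12 share dense rank 6.
Remaining distinct values take the next consecutive integers.
Fay has value 12 → rank 6.

6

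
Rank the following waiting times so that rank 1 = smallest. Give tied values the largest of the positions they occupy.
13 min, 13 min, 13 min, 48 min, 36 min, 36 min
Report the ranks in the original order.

Sorted (ascending): 13, 13, 13, 36, 36, 48
The 3 values of 13 occupy positions 1–3 → each gets rank 3.
The 2 values of 36 occupy positions 4–5 → each gets rank 5.

3, 3, 3, 6, 5, 5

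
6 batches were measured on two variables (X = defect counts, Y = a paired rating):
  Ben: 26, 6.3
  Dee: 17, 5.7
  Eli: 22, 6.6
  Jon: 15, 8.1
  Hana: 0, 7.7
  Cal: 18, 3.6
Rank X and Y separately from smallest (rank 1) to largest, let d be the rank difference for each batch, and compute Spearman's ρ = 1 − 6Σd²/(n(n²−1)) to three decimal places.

-0.486

Ranks of variable 1: 6, 3, 5, 2, 1, 4
Ranks of variable 2: 3, 2, 4, 6, 5, 1
d = r₁ − r₂: 3, 1, 1, -4, -4, 3
d²: 9, 1, 1, 16, 16, 9; Σd² = 52
ρ = 1 − 6·52/(6·35) = 1 − 312/210 = -0.486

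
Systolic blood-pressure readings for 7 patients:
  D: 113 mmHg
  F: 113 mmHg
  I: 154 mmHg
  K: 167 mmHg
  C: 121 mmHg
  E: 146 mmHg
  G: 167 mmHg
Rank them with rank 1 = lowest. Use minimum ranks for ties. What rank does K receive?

Sorted (ascending): 113, 113, 121, 146, 154, 167, 167
The 2 values of 113 occupy positions 1–2 → each gets rank 1.
The 2 values of 167 occupy positions 6–7 → each gets rank 6.
K has value 167 mmHg → rank 6.

6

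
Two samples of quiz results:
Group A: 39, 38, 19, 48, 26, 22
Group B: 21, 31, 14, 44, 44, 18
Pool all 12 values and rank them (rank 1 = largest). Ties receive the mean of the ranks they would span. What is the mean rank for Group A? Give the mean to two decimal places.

5.83

Sorted (descending): 48, 44, 44, 39, 38, 31, 26, 22, 21, 19, 18, 14
The 2 values of 44 occupy positions 2–3 → average rank (2+3)/2 = 2.5.
Group A values → pooled ranks: 39→4, 38→5, 19→10, 48→1, 26→7, 22→8
Mean rank = (4 + 5 + 10 + 1 + 7 + 8) / 6 = 5.83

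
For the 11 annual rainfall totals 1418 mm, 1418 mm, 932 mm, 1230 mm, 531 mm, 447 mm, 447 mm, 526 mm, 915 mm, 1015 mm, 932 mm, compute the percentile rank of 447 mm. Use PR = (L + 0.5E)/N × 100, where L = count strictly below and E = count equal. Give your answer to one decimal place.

9.1

N = 11.
Strictly below 447: 0. Equal to 447: 2.
PR = (0 + 0.5·2)/11 × 100 = 9.1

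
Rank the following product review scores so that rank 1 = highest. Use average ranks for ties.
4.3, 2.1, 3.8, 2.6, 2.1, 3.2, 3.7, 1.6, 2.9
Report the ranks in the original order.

1, 7.5, 2, 6, 7.5, 4, 3, 9, 5

Sorted (descending): 4.3, 3.8, 3.7, 3.2, 2.9, 2.6, 2.1, 2.1, 1.6
The 2 values of 2.1 occupy positions 7–8 → average rank (7+8)/2 = 7.5.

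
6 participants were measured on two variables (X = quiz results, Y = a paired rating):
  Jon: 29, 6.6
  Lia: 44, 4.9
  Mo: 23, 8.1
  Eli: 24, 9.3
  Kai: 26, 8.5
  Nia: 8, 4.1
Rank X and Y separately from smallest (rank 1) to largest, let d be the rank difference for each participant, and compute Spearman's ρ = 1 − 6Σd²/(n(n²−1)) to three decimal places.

Ranks of variable 1: 5, 6, 2, 3, 4, 1
Ranks of variable 2: 3, 2, 4, 6, 5, 1
d = r₁ − r₂: 2, 4, -2, -3, -1, 0
d²: 4, 16, 4, 9, 1, 0; Σd² = 34
ρ = 1 − 6·34/(6·35) = 1 − 204/210 = 0.029

0.029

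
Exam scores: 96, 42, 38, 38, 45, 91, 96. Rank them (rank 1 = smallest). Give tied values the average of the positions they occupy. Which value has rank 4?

45

Sorted (ascending): 38, 38, 42, 45, 91, 96, 96
The 2 values of 38 occupy positions 1–2 → average rank (1+2)/2 = 1.5.
The 2 values of 96 occupy positions 6–7 → average rank (6+7)/2 = 6.5.
Rank 4 → value 45.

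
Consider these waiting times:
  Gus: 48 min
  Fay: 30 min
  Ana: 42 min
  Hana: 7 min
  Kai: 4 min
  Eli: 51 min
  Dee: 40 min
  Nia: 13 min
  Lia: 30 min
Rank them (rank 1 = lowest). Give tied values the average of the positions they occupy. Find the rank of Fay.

4.5

Sorted (ascending): 4, 7, 13, 30, 30, 40, 42, 48, 51
The 2 values of 30 occupy positions 4–5 → average rank (4+5)/2 = 4.5.
Fay has value 30 min → rank 4.5.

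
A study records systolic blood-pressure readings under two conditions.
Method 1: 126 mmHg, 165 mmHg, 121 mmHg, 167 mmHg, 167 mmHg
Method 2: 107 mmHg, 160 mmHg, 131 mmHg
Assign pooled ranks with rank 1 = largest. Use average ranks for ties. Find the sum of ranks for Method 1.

Sorted (descending): 167, 167, 165, 160, 131, 126, 121, 107
The 2 values of 167 occupy positions 1–2 → average rank (1+2)/2 = 1.5.
Method 1 values → pooled ranks: 126→6, 165→3, 121→7, 167→1.5, 167→1.5
Rank sum = 6 + 3 + 7 + 1.5 + 1.5 = 19

19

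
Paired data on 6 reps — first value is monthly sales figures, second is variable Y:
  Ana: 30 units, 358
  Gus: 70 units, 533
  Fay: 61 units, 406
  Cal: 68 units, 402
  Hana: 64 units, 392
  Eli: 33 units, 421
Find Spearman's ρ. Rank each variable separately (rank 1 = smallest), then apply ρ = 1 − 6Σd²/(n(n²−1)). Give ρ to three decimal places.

Ranks of variable 1: 1, 6, 3, 5, 4, 2
Ranks of variable 2: 1, 6, 4, 3, 2, 5
d = r₁ − r₂: 0, 0, -1, 2, 2, -3
d²: 0, 0, 1, 4, 4, 9; Σd² = 18
ρ = 1 − 6·18/(6·35) = 1 − 108/210 = 0.486

0.486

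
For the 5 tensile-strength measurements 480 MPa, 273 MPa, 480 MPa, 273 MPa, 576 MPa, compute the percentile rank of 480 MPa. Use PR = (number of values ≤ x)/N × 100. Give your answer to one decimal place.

80.0

N = 5.
Strictly below 480: 2. Equal to 480: 2.
PR = 4/5 × 100 = 80.0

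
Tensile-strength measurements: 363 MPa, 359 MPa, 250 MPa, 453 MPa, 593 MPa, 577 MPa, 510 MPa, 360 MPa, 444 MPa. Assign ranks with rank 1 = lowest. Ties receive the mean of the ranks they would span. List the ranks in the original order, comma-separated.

4, 2, 1, 6, 9, 8, 7, 3, 5

Sorted (ascending): 250, 359, 360, 363, 444, 453, 510, 577, 593
No ties — each value takes its position as its rank.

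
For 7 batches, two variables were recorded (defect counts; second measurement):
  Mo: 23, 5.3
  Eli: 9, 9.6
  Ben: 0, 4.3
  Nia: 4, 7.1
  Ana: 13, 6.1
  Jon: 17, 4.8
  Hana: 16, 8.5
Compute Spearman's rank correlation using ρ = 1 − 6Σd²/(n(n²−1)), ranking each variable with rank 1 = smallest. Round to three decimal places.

Ranks of variable 1: 7, 3, 1, 2, 4, 6, 5
Ranks of variable 2: 3, 7, 1, 5, 4, 2, 6
d = r₁ − r₂: 4, -4, 0, -3, 0, 4, -1
d²: 16, 16, 0, 9, 0, 16, 1; Σd² = 58
ρ = 1 − 6·58/(7·48) = 1 − 348/336 = -0.036

-0.036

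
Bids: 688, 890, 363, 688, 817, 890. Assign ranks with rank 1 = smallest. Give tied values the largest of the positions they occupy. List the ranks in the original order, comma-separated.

Sorted (ascending): 363, 688, 688, 817, 890, 890
The 2 values of 688 occupy positions 2–3 → each gets rank 3.
The 2 values of 890 occupy positions 5–6 → each gets rank 6.

3, 6, 1, 3, 4, 6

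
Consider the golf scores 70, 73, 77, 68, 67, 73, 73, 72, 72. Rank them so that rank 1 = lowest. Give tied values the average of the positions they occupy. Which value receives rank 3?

70

Sorted (ascending): 67, 68, 70, 72, 72, 73, 73, 73, 77
The 2 values of 72 occupy positions 4–5 → average rank (4+5)/2 = 4.5.
The 3 values of 73 occupy positions 6–8 → average rank 7.
Rank 3 → value 70.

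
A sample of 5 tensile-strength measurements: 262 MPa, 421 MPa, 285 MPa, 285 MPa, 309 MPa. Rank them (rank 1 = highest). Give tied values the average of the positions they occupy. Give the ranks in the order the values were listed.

5, 1, 3.5, 3.5, 2

Sorted (descending): 421, 309, 285, 285, 262
The 2 values of 285 occupy positions 3–4 → average rank (3+4)/2 = 3.5.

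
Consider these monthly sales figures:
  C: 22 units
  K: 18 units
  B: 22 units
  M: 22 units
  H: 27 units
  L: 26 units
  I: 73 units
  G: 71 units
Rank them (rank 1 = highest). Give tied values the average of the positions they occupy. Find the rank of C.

6

Sorted (descending): 73, 71, 27, 26, 22, 22, 22, 18
The 3 values of 22 occupy positions 5–7 → average rank 6.
C has value 22 units → rank 6.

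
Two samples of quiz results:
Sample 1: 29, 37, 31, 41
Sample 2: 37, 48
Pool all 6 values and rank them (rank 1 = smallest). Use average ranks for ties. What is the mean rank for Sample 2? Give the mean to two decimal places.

4.75

Sorted (ascending): 29, 31, 37, 37, 41, 48
The 2 values of 37 occupy positions 3–4 → average rank (3+4)/2 = 3.5.
Sample 2 values → pooled ranks: 37→3.5, 48→6
Mean rank = (3.5 + 6) / 2 = 4.75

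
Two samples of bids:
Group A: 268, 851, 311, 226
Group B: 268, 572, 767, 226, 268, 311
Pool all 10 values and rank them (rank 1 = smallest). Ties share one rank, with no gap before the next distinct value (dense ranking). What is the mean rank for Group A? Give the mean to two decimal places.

Sorted (ascending): 226, 226, 268, 268, 268, 311, 311, 572, 767, 851
The 2 values of 226 share dense rank 1.
The 3 values of 268 share dense rank 2.
The 2 values of 311 share dense rank 3.
Remaining distinct values take the next consecutive integers.
Group A values → pooled ranks: 268→2, 851→6, 311→3, 226→1
Mean rank = (2 + 6 + 3 + 1) / 4 = 3.00

3.00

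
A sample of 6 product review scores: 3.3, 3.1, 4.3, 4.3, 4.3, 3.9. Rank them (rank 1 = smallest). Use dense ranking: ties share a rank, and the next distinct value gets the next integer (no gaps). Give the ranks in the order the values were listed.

Sorted (ascending): 3.1, 3.3, 3.9, 4.3, 4.3, 4.3
The 3 values of 4.3 share dense rank 4.
Remaining distinct values take the next consecutive integers.

2, 1, 4, 4, 4, 3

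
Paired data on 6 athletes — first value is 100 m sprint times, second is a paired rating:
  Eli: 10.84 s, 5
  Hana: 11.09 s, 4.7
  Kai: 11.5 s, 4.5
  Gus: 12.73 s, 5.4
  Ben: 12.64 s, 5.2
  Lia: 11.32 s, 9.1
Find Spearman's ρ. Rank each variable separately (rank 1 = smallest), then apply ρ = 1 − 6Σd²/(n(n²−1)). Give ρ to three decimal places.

0.314

Ranks of variable 1: 1, 2, 4, 6, 5, 3
Ranks of variable 2: 3, 2, 1, 5, 4, 6
d = r₁ − r₂: -2, 0, 3, 1, 1, -3
d²: 4, 0, 9, 1, 1, 9; Σd² = 24
ρ = 1 − 6·24/(6·35) = 1 − 144/210 = 0.314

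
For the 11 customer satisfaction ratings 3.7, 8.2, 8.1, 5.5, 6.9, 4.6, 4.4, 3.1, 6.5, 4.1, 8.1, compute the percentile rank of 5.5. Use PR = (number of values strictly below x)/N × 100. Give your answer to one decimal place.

N = 11.
Strictly below 5.5: 5. Equal to 5.5: 1.
PR = 5/11 × 100 = 45.5

45.5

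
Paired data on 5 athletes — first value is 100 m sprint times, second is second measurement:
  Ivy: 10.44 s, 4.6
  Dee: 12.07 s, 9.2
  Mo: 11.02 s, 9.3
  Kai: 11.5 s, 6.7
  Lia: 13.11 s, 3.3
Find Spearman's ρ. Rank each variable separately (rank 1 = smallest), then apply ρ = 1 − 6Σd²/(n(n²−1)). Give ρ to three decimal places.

Ranks of variable 1: 1, 4, 2, 3, 5
Ranks of variable 2: 2, 4, 5, 3, 1
d = r₁ − r₂: -1, 0, -3, 0, 4
d²: 1, 0, 9, 0, 16; Σd² = 26
ρ = 1 − 6·26/(5·24) = 1 − 156/120 = -0.300

-0.300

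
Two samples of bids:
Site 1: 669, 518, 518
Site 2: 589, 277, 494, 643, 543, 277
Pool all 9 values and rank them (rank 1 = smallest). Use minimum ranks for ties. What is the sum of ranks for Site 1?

17

Sorted (ascending): 277, 277, 494, 518, 518, 543, 589, 643, 669
The 2 values of 277 occupy positions 1–2 → each gets rank 1.
The 2 values of 518 occupy positions 4–5 → each gets rank 4.
Site 1 values → pooled ranks: 669→9, 518→4, 518→4
Rank sum = 9 + 4 + 4 = 17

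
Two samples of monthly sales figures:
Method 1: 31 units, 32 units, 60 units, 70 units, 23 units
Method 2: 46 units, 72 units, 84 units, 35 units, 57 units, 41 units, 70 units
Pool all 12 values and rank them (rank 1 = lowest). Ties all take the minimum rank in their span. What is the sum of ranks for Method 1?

Sorted (ascending): 23, 31, 32, 35, 41, 46, 57, 60, 70, 70, 72, 84
The 2 values of 70 occupy positions 9–10 → each gets rank 9.
Method 1 values → pooled ranks: 31→2, 32→3, 60→8, 70→9, 23→1
Rank sum = 2 + 3 + 8 + 9 + 1 = 23

23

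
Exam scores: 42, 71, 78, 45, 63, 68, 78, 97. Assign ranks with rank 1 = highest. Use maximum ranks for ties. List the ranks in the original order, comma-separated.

Sorted (descending): 97, 78, 78, 71, 68, 63, 45, 42
The 2 values of 78 occupy positions 2–3 → each gets rank 3.

8, 4, 3, 7, 6, 5, 3, 1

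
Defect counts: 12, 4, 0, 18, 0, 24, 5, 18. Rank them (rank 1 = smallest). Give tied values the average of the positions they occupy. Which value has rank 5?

Sorted (ascending): 0, 0, 4, 5, 12, 18, 18, 24
The 2 values of 0 occupy positions 1–2 → average rank (1+2)/2 = 1.5.
The 2 values of 18 occupy positions 6–7 → average rank (6+7)/2 = 6.5.
Rank 5 → value 12.

12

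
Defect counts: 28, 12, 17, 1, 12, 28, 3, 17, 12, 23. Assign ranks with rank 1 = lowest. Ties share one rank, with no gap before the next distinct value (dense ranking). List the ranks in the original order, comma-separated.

Sorted (ascending): 1, 3, 12, 12, 12, 17, 17, 23, 28, 28
The 3 values of 12 share dense rank 3.
The 2 values of 17 share dense rank 4.
The 2 values of 28 share dense rank 6.
Remaining distinct values take the next consecutive integers.

6, 3, 4, 1, 3, 6, 2, 4, 3, 5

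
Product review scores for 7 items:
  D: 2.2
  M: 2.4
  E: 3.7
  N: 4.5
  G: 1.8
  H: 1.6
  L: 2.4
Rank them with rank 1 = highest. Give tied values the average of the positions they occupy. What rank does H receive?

Sorted (descending): 4.5, 3.7, 2.4, 2.4, 2.2, 1.8, 1.6
The 2 values of 2.4 occupy positions 3–4 → average rank (3+4)/2 = 3.5.
H has value 1.6 → rank 7.

7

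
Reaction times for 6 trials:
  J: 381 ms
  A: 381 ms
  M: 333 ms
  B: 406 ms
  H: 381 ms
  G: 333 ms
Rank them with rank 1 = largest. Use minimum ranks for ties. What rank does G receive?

Sorted (descending): 406, 381, 381, 381, 333, 333
The 3 values of 381 occupy positions 2–4 → each gets rank 2.
The 2 values of 333 occupy positions 5–6 → each gets rank 5.
G has value 333 ms → rank 5.

5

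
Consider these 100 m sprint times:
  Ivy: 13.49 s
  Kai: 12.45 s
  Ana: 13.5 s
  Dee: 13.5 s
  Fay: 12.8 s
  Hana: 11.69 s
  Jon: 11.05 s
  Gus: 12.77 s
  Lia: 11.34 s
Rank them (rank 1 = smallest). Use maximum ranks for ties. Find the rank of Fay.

6

Sorted (ascending): 11.05, 11.34, 11.69, 12.45, 12.77, 12.8, 13.49, 13.5, 13.5
The 2 values of 13.5 occupy positions 8–9 → each gets rank 9.
Fay has value 12.8 s → rank 6.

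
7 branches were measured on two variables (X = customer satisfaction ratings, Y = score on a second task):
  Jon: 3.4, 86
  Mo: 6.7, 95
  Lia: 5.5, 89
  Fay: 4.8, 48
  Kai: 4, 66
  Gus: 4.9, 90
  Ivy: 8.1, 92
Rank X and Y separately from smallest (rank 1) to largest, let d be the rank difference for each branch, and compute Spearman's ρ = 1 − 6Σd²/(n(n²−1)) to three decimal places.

0.786

Ranks of variable 1: 1, 6, 5, 3, 2, 4, 7
Ranks of variable 2: 3, 7, 4, 1, 2, 5, 6
d = r₁ − r₂: -2, -1, 1, 2, 0, -1, 1
d²: 4, 1, 1, 4, 0, 1, 1; Σd² = 12
ρ = 1 − 6·12/(7·48) = 1 − 72/336 = 0.786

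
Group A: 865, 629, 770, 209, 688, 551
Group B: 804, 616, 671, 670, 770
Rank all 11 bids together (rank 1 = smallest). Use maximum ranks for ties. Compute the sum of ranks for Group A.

34

Sorted (ascending): 209, 551, 616, 629, 670, 671, 688, 770, 770, 804, 865
The 2 values of 770 occupy positions 8–9 → each gets rank 9.
Group A values → pooled ranks: 865→11, 629→4, 770→9, 209→1, 688→7, 551→2
Rank sum = 11 + 4 + 9 + 1 + 7 + 2 = 34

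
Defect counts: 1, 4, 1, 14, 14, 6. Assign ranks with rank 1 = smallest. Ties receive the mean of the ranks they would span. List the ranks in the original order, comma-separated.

Sorted (ascending): 1, 1, 4, 6, 14, 14
The 2 values of 1 occupy positions 1–2 → average rank (1+2)/2 = 1.5.
The 2 values of 14 occupy positions 5–6 → average rank (5+6)/2 = 5.5.

1.5, 3, 1.5, 5.5, 5.5, 4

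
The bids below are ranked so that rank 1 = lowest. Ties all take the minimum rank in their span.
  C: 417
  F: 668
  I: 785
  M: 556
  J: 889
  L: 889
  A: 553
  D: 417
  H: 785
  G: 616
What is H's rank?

Sorted (ascending): 417, 417, 553, 556, 616, 668, 785, 785, 889, 889
The 2 values of 417 occupy positions 1–2 → each gets rank 1.
The 2 values of 785 occupy positions 7–8 → each gets rank 7.
The 2 values of 889 occupy positions 9–10 → each gets rank 9.
H has value 785 → rank 7.

7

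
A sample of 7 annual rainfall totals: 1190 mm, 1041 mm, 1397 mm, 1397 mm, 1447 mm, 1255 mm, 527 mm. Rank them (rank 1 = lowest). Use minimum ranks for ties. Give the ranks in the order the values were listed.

Sorted (ascending): 527, 1041, 1190, 1255, 1397, 1397, 1447
The 2 values of 1397 occupy positions 5–6 → each gets rank 5.

3, 2, 5, 5, 7, 4, 1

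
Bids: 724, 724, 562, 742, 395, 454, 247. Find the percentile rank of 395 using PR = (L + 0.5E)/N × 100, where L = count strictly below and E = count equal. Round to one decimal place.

N = 7.
Strictly below 395: 1. Equal to 395: 1.
PR = (1 + 0.5·1)/7 × 100 = 21.4

21.4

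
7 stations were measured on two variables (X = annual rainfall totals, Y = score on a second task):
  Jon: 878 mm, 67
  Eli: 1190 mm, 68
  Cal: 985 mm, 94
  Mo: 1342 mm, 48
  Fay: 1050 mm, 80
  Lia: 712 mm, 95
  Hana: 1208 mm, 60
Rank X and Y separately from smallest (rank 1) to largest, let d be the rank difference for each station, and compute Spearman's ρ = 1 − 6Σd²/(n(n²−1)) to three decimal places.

Ranks of variable 1: 2, 5, 3, 7, 4, 1, 6
Ranks of variable 2: 3, 4, 6, 1, 5, 7, 2
d = r₁ − r₂: -1, 1, -3, 6, -1, -6, 4
d²: 1, 1, 9, 36, 1, 36, 16; Σd² = 100
ρ = 1 − 6·100/(7·48) = 1 − 600/336 = -0.786

-0.786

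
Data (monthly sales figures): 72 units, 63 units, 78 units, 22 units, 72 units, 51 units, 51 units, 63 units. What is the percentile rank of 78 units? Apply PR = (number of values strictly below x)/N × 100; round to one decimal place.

87.5

N = 8.
Strictly below 78: 7. Equal to 78: 1.
PR = 7/8 × 100 = 87.5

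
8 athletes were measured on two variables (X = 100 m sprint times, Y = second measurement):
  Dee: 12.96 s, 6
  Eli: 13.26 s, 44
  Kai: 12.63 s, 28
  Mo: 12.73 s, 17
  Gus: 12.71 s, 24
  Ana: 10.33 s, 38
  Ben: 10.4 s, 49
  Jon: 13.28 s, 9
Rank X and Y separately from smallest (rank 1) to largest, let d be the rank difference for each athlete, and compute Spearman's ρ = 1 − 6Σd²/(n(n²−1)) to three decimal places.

-0.548

Ranks of variable 1: 6, 7, 3, 5, 4, 1, 2, 8
Ranks of variable 2: 1, 7, 5, 3, 4, 6, 8, 2
d = r₁ − r₂: 5, 0, -2, 2, 0, -5, -6, 6
d²: 25, 0, 4, 4, 0, 25, 36, 36; Σd² = 130
ρ = 1 − 6·130/(8·63) = 1 − 780/504 = -0.548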